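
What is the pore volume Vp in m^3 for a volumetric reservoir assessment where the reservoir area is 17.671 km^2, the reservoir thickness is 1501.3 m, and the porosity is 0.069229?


Vp = A * 1e6 * hr * phi
Vp = 17.671 * 1e6 * 1501.3 * 0.069229
Vp = 1.8366e+09 m^3


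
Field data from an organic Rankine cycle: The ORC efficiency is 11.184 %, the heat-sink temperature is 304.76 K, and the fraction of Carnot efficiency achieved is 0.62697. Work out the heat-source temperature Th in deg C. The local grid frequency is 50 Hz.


Th = Tc / (1 - (eta_orc/100)/f)
Th = 304.76 / (1 - (11.184/100)/0.62697)
Th = 370.9265 K
Convert to deg C: 370.9265 - 273.15 = 97.776 deg C
Th = 97.776 deg C


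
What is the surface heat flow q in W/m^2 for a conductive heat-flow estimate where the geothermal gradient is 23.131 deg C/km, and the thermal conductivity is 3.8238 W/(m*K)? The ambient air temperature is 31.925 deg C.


q = k * grad / 1000
q = 3.8238 * 23.131 / 1000
q = 0.088448 W/m^2


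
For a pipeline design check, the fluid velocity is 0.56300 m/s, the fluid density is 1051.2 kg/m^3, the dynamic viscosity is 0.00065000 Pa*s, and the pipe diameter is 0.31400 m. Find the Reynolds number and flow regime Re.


Step 1: Re = rho*vel*D/mu = 1051.2*0.563*0.314/0.00065 = 2.8590e+05
Step 2: Re = 2.8590e+05 > 4000, so flow is turbulent.
Re = 2.8590e+05 (turbulent)


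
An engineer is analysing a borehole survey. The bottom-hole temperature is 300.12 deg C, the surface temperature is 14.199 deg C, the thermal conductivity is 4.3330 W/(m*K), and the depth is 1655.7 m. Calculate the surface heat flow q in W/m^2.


Step 1: grad = (T_d - T_surf)/d * 1000 = (300.12 - 14.199)/1655.7 * 1000 = 172.6889 deg C/km
Step 2: q = k * grad / 1000 = 4.333 * 172.6889 / 1000 = 0.74826 W/m^2
q = 0.74826 W/m^2


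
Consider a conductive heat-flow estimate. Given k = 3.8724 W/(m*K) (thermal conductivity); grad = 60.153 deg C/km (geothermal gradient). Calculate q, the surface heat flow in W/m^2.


q = k * grad / 1000
q = 3.8724 * 60.153 / 1000
q = 0.23294 W/m^2


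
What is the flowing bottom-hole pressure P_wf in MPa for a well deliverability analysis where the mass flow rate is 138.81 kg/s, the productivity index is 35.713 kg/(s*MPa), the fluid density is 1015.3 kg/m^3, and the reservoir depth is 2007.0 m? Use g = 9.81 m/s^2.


Step 1: P_i = rho*g*h/1e6 = 1015.3*9.81*2007.0/1e6 = 19.98991 MPa
Step 2: P_wf = P_i - mdot/PI = 19.98991 - 138.81/35.713 = 16.103 MPa
P_wf = 16.103 MPa


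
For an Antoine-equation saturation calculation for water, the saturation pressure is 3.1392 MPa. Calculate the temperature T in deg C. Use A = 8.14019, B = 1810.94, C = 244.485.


T = B / (A - log10(P_sat * 760 / 0.101325)) - C
T = 1810.94 / (8.14019 - log10(3.1392 * 760 / 0.101325)) - 244.485
T = 236.09 deg C


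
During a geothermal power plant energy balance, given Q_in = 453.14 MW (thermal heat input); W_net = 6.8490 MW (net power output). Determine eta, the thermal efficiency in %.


eta = W_net / Q_in * 100
eta = 6.8490 / 453.14 * 100
eta = 1.5115 %


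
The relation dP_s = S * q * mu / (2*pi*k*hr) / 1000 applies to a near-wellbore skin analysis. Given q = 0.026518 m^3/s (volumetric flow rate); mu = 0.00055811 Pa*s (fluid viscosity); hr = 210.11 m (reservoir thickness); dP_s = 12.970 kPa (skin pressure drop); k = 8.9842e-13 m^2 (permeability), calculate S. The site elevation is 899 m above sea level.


S = dP_s * 1000 * 2*pi*k*hr / (q*mu)
S = 12.970 * 1000 * 2*pi*8.9842e-13*210.11 / (0.026518*0.00055811)
S = 1.0394


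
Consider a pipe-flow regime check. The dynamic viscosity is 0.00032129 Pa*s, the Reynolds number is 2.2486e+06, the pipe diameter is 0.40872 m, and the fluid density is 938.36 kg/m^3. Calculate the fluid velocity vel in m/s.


vel = Re * mu / (rho * D)
vel = 2.2486e+06 * 0.00032129 / (938.36 * 0.40872)
vel = 1.8837 m/s


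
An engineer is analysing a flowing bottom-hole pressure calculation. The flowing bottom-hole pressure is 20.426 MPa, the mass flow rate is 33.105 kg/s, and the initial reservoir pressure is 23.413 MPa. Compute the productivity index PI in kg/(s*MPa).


PI = mdot / (P_i - P_wf)
PI = 33.105 / (23.413 - 20.426)
PI = 11.083 kg/(s*MPa)


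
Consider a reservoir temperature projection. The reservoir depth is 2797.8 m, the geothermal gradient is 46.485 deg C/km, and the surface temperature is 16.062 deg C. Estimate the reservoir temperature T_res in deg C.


T_res = T_surf + grad * d / 1000
T_res = 16.062 + 46.485 * 2797.8 / 1000
T_res = 146.12 deg C


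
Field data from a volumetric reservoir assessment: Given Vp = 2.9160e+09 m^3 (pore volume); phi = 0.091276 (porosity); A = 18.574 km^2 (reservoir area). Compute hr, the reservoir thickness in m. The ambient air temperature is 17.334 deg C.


hr = Vp / (A * 1e6 * phi)
hr = 2.9160e+09 / (18.574 * 1e6 * 0.091276)
hr = 1720.0 m


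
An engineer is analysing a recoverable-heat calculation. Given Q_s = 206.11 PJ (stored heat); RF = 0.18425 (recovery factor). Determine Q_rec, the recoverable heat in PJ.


Q_rec = Q_s * RF
Q_rec = 206.11 * 0.18425
Q_rec = 37.976 PJ


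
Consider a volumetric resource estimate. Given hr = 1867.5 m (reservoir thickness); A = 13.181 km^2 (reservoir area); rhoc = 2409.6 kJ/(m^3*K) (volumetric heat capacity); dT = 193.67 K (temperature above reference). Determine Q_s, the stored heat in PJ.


Step 1: Vr = A*1e6*hr = 13.181*1e6*1867.5 = 2.461552e+10 m^3
Step 2: Q_s = Vr*rhoc*dT/1e12 = 2.461552e+10*2409.6*193.67/1e12 = 11487 PJ
Q_s = 11487 PJ


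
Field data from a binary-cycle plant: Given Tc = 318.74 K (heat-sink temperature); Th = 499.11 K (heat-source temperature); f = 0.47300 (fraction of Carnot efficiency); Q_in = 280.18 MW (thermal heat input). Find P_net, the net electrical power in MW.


Step 1: eta = (1 - Tc/Th)*f = (1 - 318.74/499.11)*0.473 = 0.1709343
Step 2: P_net = eta * Q_in = 0.1709343 * 280.18 = 47.892 MW
P_net = 47.892 MW


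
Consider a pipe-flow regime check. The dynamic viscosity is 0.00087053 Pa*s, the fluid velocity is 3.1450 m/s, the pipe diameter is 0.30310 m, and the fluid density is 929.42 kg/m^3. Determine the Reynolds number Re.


Re = rho * vel * D / mu
Re = 929.42 * 3.1450 * 0.30310 / 0.00087053
Re = 1.0177e+06


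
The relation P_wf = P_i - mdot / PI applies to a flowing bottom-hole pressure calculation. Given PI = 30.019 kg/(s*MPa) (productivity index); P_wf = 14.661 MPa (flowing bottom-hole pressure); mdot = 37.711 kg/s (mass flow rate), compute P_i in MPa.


P_i = P_wf + mdot / PI
P_i = 14.661 + 37.711 / 30.019
P_i = 15.917 MPa


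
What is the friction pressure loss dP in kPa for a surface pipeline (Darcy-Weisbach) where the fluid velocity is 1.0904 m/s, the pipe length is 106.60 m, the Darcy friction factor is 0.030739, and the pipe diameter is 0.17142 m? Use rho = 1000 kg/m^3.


dP = f * (L/D) * (rho*vel^2/2) / 1000
dP = 0.030739 * (106.60/0.17142) * (1000*1.0904^2/2) / 1000
dP = 11.364 kPa


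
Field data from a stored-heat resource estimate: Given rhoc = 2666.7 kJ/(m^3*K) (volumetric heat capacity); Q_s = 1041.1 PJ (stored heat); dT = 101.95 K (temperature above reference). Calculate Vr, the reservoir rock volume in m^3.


Vr = Q_s * 1e12 / (rhoc * dT)
Vr = 1041.1 * 1e12 / (2666.7 * 101.95)
Vr = 3.8294e+09 m^3


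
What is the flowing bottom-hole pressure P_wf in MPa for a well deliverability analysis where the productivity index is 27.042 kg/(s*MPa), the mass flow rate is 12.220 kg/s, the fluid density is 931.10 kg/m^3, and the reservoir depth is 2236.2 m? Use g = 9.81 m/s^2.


Step 1: P_i = rho*g*h/1e6 = 931.1*9.81*2236.2/1e6 = 20.42565 MPa
Step 2: P_wf = P_i - mdot/PI = 20.42565 - 12.22/27.042 = 19.974 MPa
P_wf = 19.974 MPa


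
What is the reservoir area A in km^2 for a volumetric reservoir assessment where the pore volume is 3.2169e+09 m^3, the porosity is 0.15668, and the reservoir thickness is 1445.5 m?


A = Vp / (1e6 * hr * phi)
A = 3.2169e+09 / (1e6 * 1445.5 * 0.15668)
A = 14.204 km^2


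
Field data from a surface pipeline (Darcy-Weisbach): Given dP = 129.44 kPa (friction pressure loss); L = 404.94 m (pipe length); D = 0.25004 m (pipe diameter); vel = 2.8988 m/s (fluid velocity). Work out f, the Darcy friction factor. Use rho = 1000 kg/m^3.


f = dP*1000 / ((L/D)*(rho*vel^2/2))
f = 129.44*1000 / ((404.94/0.25004)*(1000*2.8988^2/2))
f = 0.019023


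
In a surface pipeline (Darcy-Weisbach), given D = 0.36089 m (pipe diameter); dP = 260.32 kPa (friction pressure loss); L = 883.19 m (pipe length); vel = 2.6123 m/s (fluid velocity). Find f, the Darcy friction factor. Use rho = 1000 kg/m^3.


f = dP*1000 / ((L/D)*(rho*vel^2/2))
f = 260.32*1000 / ((883.19/0.36089)*(1000*2.6123^2/2))
f = 0.031175


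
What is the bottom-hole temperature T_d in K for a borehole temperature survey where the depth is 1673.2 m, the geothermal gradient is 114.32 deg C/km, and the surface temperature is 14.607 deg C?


T_d = T_surf + grad * d / 1000
T_d = 14.607 + 114.32 * 1673.2 / 1000
T_d = 205.8872 deg C
Convert to K: 205.8872 + 273.15 = 479.04 K
T_d = 479.04 K


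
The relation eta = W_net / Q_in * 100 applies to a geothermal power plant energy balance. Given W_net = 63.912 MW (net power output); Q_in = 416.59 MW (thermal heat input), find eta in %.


eta = W_net / Q_in * 100
eta = 63.912 / 416.59 * 100
eta = 15.342 %


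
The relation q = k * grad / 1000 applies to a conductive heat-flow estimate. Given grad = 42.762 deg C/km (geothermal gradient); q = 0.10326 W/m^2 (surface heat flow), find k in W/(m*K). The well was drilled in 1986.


k = q * 1000 / grad
k = 0.10326 * 1000 / 42.762
k = 2.4148 W/(m*K)


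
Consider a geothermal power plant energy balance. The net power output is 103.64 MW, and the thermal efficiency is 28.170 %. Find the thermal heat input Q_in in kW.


Q_in = W_net / (eta / 100)
Q_in = 103.64 / (28.170 / 100)
Q_in = 367.9091 MW
Convert: 367.9091 MW * 1000.0 = 3.6791e+05 kW
Q_in = 3.6791e+05 kW


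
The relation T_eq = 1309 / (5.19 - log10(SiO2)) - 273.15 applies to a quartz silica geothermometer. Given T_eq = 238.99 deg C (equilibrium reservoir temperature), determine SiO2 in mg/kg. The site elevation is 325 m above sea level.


SiO2 = 10^(5.19 - 1309/(T_eq + 273.15))
SiO2 = 10^(5.19 - 1309/(238.99 + 273.15))
SiO2 = 430.58 mg/kg


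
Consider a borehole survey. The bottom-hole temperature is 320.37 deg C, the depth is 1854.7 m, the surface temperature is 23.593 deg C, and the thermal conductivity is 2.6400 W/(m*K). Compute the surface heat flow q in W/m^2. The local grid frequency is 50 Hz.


Step 1: grad = (T_d - T_surf)/d * 1000 = (320.37 - 23.593)/1854.7 * 1000 = 160.0135 deg C/km
Step 2: q = k * grad / 1000 = 2.64 * 160.0135 / 1000 = 0.42244 W/m^2
q = 0.42244 W/m^2


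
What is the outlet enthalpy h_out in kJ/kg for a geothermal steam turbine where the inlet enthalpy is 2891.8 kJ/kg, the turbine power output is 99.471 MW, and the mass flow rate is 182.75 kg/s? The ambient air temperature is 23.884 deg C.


h_out = h_in - P * 1000 / mdot
h_out = 2891.8 - 99.471 * 1000 / 182.75
h_out = 2347.5 kJ/kg


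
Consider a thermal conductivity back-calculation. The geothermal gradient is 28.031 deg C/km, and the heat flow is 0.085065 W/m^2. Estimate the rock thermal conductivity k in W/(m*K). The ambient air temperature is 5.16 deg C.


k = q / (grad / 1000)
k = 0.085065 / (28.031 / 1000)
k = 3.0347 W/(m*K)


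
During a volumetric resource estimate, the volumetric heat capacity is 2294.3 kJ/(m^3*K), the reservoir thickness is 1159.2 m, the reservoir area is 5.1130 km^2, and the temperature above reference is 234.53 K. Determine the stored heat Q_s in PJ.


Step 1: Vr = A*1e6*hr = 5.113*1e6*1159.2 = 5.926990e+09 m^3
Step 2: Q_s = Vr*rhoc*dT/1e12 = 5.926990e+09*2294.3*234.53/1e12 = 3189.2 PJ
Q_s = 3189.2 PJ


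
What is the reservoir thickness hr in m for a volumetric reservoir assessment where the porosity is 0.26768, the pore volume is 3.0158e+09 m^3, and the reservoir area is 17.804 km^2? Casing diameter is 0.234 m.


hr = Vp / (A * 1e6 * phi)
hr = 3.0158e+09 / (17.804 * 1e6 * 0.26768)
hr = 632.80 m


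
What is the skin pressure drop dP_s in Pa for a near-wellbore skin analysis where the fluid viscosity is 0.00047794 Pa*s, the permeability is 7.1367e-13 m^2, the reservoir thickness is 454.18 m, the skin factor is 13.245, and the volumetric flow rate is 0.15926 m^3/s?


dP_s = S * q * mu / (2*pi*k*hr) / 1000
dP_s = 13.245 * 0.15926 * 0.00047794 / (2*pi*7.1367e-13*454.18) / 1000
dP_s = 495.0246 kPa
Convert: 495.0246 kPa * 1000.0 = 4.9502e+05 Pa
dP_s = 4.9502e+05 Pa


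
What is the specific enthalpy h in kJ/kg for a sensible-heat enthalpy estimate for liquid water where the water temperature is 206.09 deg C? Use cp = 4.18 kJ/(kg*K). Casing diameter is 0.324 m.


h = cp * T
h = 4.18 * 206.09
h = 861.46 kJ/kg


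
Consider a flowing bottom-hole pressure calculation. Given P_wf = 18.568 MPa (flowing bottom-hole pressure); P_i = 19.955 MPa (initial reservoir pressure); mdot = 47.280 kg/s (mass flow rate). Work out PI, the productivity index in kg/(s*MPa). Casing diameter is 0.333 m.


PI = mdot / (P_i - P_wf)
PI = 47.280 / (19.955 - 18.568)
PI = 34.088 kg/(s*MPa)


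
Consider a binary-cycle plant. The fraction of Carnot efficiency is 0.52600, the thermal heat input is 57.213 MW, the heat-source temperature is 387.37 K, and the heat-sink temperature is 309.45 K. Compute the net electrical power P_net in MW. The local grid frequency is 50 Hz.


Step 1: eta = (1 - Tc/Th)*f = (1 - 309.45/387.37)*0.526 = 0.1058056
Step 2: P_net = eta * Q_in = 0.1058056 * 57.213 = 6.0535 MW
P_net = 6.0535 MW


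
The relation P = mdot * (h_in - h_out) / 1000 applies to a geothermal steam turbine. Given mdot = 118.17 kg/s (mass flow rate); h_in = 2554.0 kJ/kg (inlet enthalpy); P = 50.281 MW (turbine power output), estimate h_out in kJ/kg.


h_out = h_in - P * 1000 / mdot
h_out = 2554.0 - 50.281 * 1000 / 118.17
h_out = 2128.5 kJ/kg


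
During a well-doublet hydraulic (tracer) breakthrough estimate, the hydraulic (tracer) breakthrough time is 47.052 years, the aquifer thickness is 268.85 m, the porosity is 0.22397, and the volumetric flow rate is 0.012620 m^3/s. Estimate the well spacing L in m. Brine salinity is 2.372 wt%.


L = sqrt(t_bt*365.25*86400*3*Qv / (pi*hr*phi))
L = sqrt(47.052*365.25*86400*3*0.012620 / (pi*268.85*0.22397))
L = 545.14 m


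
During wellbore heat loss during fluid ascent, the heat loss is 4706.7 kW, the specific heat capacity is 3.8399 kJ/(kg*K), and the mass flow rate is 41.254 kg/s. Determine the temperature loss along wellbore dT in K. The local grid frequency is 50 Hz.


dT = Q_loss / (mdot * cp)
dT = 4706.7 / (41.254 * 3.8399)
dT = 29.712 K


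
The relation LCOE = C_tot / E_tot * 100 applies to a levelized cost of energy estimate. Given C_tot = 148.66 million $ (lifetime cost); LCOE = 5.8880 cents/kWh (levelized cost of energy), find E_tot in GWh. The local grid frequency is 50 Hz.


E_tot = C_tot / LCOE * 100
E_tot = 148.66 / 5.8880 * 100
E_tot = 2524.8 GWh


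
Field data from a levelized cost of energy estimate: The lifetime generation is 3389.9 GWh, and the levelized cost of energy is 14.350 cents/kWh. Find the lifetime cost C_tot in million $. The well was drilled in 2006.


C_tot = LCOE / 100 * E_tot
C_tot = 14.350 / 100 * 3389.9
C_tot = 486.45 million $


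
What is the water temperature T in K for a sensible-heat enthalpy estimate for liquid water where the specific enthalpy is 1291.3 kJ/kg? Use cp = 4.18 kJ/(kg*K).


T = h / cp
T = 1291.3 / 4.18
T = 308.9234 deg C
Convert to K: 308.9234 + 273.15 = 582.07 K
T = 582.07 K


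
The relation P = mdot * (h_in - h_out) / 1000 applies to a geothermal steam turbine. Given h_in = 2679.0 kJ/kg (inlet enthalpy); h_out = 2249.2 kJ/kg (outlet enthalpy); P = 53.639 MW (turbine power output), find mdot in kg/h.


mdot = P * 1000 / (h_in - h_out)
mdot = 53.639 * 1000 / (2679.0 - 2249.2)
mdot = 124.7999 kg/s
Convert: 124.7999 kg/s * 3600.0 = 4.4928e+05 kg/h
mdot = 4.4928e+05 kg/h


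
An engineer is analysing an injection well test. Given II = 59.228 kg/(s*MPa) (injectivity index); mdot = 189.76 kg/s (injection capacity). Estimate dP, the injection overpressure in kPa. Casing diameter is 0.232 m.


dP = mdot * 1000 / II
dP = 189.76 * 1000 / 59.228
dP = 3203.9 kPa


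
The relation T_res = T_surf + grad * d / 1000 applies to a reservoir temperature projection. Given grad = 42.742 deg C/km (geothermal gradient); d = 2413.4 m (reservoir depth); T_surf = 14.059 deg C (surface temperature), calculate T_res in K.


T_res = T_surf + grad * d / 1000
T_res = 14.059 + 42.742 * 2413.4 / 1000
T_res = 117.2125 deg C
Convert to K: 117.2125 + 273.15 = 390.36 K
T_res = 390.36 K


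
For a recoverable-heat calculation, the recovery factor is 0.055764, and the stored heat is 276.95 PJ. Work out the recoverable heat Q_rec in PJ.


Q_rec = Q_s * RF
Q_rec = 276.95 * 0.055764
Q_rec = 15.444 PJ


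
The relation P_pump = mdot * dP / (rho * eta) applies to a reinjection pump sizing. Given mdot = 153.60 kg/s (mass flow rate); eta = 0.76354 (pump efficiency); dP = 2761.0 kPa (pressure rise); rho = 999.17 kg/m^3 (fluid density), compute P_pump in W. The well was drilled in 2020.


P_pump = mdot * dP / (rho * eta)
P_pump = 153.60 * 2761.0 / (999.17 * 0.76354)
P_pump = 555.8869 kW
Convert: 555.8869 kW * 1000.0 = 5.5589e+05 W
P_pump = 5.5589e+05 W


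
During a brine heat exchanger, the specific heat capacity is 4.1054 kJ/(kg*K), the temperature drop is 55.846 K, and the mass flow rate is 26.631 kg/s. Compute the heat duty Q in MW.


Q = mdot * cp * dT / 1000
Q = 26.631 * 4.1054 * 55.846 / 1000
Q = 6.1057 MW


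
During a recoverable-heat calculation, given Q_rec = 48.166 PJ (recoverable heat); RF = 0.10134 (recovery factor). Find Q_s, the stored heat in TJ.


Q_s = Q_rec / RF
Q_s = 48.166 / 0.10134
Q_s = 475.2911 PJ
Convert: 475.2911 PJ * 1000.0 = 4.7529e+05 TJ
Q_s = 4.7529e+05 TJ


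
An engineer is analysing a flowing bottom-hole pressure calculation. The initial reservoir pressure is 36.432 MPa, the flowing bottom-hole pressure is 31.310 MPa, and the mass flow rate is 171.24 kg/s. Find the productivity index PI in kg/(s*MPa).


PI = mdot / (P_i - P_wf)
PI = 171.24 / (36.432 - 31.310)
PI = 33.432 kg/(s*MPa)


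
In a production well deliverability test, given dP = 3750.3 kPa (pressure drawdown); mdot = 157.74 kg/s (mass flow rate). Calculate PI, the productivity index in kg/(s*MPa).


PI = mdot * 1000 / dP
PI = 157.74 * 1000 / 3750.3
PI = 42.061 kg/(s*MPa)


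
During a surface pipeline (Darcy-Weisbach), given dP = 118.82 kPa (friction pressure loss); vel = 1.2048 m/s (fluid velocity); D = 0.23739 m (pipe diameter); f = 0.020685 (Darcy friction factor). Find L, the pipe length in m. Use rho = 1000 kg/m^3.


L = dP*1000*D / (f*rho*vel^2/2)
L = 118.82*1000*0.23739 / (0.020685*1000*1.2048^2/2)
L = 1878.9 m


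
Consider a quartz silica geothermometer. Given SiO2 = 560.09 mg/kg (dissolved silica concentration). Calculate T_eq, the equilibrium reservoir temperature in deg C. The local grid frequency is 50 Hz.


T_eq = 1309 / (5.19 - log10(SiO2)) - 273.15
T_eq = 1309 / (5.19 - log10(560.09)) - 273.15
T_eq = 262.94 deg C


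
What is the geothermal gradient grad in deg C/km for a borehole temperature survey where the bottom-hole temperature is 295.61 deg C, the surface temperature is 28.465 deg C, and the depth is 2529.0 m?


grad = (T_d - T_surf) / d * 1000
grad = (295.61 - 28.465) / 2529.0 * 1000
grad = 105.63 deg C/km


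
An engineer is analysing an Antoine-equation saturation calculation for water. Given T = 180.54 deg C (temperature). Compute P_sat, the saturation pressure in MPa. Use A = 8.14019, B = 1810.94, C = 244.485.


P_sat = 10^(A - B/(C + T)) / 760 * 0.101325
P_sat = 10^(8.14019 - 1810.94/(244.485 + 180.54)) / 760 * 0.101325
P_sat = 1.0100 MPa


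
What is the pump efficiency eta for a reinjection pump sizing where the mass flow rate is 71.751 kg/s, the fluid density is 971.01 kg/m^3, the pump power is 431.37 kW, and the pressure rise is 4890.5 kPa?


eta = mdot * dP / (rho * P_pump)
eta = 71.751 * 4890.5 / (971.01 * 431.37)
eta = 0.83774


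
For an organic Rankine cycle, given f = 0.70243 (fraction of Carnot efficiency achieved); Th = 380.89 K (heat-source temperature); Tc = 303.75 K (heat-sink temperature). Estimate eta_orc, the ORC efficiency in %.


eta_orc = (1 - Tc/Th) * f * 100
eta_orc = (1 - 303.75/380.89) * 0.70243 * 100
eta_orc = 14.226 %


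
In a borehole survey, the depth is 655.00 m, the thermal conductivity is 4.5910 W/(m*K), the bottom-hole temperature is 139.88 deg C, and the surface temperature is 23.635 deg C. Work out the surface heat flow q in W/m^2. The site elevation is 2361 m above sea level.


Step 1: grad = (T_d - T_surf)/d * 1000 = (139.88 - 23.635)/655.0 * 1000 = 177.4733 deg C/km
Step 2: q = k * grad / 1000 = 4.591 * 177.4733 / 1000 = 0.81478 W/m^2
q = 0.81478 W/m^2


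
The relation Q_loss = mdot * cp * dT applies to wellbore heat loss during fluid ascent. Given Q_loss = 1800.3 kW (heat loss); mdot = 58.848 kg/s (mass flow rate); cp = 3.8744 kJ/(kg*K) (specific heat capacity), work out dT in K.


dT = Q_loss / (mdot * cp)
dT = 1800.3 / (58.848 * 3.8744)
dT = 7.8960 K


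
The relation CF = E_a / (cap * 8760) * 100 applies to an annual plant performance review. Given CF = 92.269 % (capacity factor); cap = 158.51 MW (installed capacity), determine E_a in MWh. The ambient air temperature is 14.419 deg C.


E_a = CF / 100 * cap * 8760
E_a = 92.269 / 100 * 158.51 * 8760
E_a = 1.2812e+06 MWh


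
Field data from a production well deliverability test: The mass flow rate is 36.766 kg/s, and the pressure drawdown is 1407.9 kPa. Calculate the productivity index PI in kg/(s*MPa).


PI = mdot * 1000 / dP
PI = 36.766 * 1000 / 1407.9
PI = 26.114 kg/(s*MPa)


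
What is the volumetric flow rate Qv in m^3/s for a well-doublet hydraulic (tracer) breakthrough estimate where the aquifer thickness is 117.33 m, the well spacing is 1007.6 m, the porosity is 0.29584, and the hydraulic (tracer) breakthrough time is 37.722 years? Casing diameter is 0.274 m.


Qv = pi*hr*phi*L^2 / (3*t_bt*365.25*86400)
Qv = pi*117.33*0.29584*1007.6^2 / (3*37.722*365.25*86400)
Qv = 0.031001 m^3/s


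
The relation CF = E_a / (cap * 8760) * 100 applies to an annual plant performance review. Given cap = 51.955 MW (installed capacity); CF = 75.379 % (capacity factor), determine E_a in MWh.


E_a = CF / 100 * cap * 8760
E_a = 75.379 / 100 * 51.955 * 8760
E_a = 3.4307e+05 MWh


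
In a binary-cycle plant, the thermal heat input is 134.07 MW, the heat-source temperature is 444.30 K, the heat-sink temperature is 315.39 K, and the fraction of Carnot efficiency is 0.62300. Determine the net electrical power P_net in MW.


Step 1: eta = (1 - Tc/Th)*f = (1 - 315.39/444.3)*0.623 = 0.1807583
Step 2: P_net = eta * Q_in = 0.1807583 * 134.07 = 24.234 MW
P_net = 24.234 MW


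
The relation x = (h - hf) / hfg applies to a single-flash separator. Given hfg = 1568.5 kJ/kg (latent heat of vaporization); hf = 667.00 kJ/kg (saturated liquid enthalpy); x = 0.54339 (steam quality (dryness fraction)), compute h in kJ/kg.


h = hf + x * hfg
h = 667.00 + 0.54339 * 1568.5
h = 1519.3 kJ/kg


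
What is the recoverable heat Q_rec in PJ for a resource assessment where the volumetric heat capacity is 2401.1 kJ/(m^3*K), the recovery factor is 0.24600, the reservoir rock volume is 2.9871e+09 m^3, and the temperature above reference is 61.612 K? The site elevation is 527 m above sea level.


Step 1: Q_s = Vr*rhoc*dT/1e12 = 2.9871e+09*2401.1*61.612/1e12 = 441.9013 PJ
Step 2: Q_rec = Q_s * RF = 441.9013 * 0.246 = 108.71 PJ
Q_rec = 108.71 PJ


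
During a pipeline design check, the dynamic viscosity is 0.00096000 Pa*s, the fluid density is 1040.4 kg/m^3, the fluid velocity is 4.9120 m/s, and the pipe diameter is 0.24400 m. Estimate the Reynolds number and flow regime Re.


Step 1: Re = rho*vel*D/mu = 1040.4*4.912*0.244/0.00096 = 1.2989e+06
Step 2: Re = 1.2989e+06 > 4000, so flow is turbulent.
Re = 1.2989e+06 (turbulent)


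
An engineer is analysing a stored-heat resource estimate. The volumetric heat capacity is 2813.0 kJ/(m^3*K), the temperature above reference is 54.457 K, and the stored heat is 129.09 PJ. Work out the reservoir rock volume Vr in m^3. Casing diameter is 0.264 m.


Vr = Q_s * 1e12 / (rhoc * dT)
Vr = 129.09 * 1e12 / (2813.0 * 54.457)
Vr = 8.4269e+08 m^3


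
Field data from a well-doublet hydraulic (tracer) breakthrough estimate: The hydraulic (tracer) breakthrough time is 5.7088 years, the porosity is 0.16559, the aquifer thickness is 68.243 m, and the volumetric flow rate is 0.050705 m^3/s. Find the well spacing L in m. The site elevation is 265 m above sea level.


L = sqrt(t_bt*365.25*86400*3*Qv / (pi*hr*phi))
L = sqrt(5.7088*365.25*86400*3*0.050705 / (pi*68.243*0.16559))
L = 878.60 m


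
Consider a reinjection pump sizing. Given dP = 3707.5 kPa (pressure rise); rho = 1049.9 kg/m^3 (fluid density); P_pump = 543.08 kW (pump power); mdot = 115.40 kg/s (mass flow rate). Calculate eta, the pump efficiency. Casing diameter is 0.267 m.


eta = mdot * dP / (rho * P_pump)
eta = 115.40 * 3707.5 / (1049.9 * 543.08)
eta = 0.75037


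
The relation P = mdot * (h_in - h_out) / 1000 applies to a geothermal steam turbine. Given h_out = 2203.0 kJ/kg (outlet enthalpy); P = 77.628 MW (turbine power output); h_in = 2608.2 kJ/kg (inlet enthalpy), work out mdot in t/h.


mdot = P * 1000 / (h_in - h_out)
mdot = 77.628 * 1000 / (2608.2 - 2203.0)
mdot = 191.5795 kg/s
Convert: 191.5795 kg/s * 3.6 = 689.69 t/h
mdot = 689.69 t/h


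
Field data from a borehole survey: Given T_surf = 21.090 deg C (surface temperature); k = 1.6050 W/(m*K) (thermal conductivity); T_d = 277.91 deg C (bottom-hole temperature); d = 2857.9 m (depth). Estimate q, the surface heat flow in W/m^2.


Step 1: grad = (T_d - T_surf)/d * 1000 = (277.91 - 21.09)/2857.9 * 1000 = 89.86319 deg C/km
Step 2: q = k * grad / 1000 = 1.605 * 89.86319 / 1000 = 0.14423 W/m^2
q = 0.14423 W/m^2


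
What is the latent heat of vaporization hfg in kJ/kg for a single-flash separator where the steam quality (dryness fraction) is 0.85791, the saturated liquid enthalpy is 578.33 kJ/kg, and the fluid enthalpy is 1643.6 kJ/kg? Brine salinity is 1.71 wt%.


hfg = (h - hf) / x
hfg = (1643.6 - 578.33) / 0.85791
hfg = 1241.7 kJ/kg


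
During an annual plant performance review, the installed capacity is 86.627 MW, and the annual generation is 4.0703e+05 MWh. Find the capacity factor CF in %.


CF = E_a / (cap * 8760) * 100
CF = 4.0703e+05 / (86.627 * 8760) * 100
CF = 53.638 %


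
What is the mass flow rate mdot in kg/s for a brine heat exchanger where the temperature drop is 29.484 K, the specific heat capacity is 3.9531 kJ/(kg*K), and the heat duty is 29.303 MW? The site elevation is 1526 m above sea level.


mdot = Q * 1000 / (cp * dT)
mdot = 29.303 * 1000 / (3.9531 * 29.484)
mdot = 251.41 kg/s


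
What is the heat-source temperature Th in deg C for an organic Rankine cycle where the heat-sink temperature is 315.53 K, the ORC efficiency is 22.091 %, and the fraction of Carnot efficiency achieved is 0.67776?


Th = Tc / (1 - (eta_orc/100)/f)
Th = 315.53 / (1 - (22.091/100)/0.67776)
Th = 468.1047 K
Convert to deg C: 468.1047 - 273.15 = 194.95 deg C
Th = 194.95 deg C


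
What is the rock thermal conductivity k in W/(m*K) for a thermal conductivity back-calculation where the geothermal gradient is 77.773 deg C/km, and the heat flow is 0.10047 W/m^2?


k = q / (grad / 1000)
k = 0.10047 / (77.773 / 1000)
k = 1.2918 W/(m*K)


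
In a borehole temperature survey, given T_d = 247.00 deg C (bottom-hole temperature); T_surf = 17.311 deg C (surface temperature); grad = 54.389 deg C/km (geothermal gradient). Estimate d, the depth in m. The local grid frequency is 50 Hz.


d = (T_d - T_surf) / grad * 1000
d = (247.00 - 17.311) / 54.389 * 1000
d = 4223.1 m


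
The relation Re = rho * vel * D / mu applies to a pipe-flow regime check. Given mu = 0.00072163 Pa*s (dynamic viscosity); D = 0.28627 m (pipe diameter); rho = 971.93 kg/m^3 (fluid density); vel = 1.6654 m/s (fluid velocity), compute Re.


Re = rho * vel * D / mu
Re = 971.93 * 1.6654 * 0.28627 / 0.00072163
Re = 6.4212e+05


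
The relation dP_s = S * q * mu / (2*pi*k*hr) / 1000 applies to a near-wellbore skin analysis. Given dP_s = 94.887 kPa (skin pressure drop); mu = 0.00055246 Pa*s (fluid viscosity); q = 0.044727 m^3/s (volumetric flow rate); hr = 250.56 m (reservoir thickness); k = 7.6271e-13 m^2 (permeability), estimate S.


S = dP_s * 1000 * 2*pi*k*hr / (q*mu)
S = 94.887 * 1000 * 2*pi*7.6271e-13*250.56 / (0.044727*0.00055246)
S = 4.6109


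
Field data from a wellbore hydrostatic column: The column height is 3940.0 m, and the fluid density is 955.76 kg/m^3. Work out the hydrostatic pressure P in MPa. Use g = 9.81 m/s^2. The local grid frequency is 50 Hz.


P = rho * g * h / 1e6
P = 955.76 * 9.81 * 3940.0 / 1e6
P = 36.941 MPa


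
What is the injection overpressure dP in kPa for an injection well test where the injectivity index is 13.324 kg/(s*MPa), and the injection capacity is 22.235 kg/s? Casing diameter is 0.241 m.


dP = mdot * 1000 / II
dP = 22.235 * 1000 / 13.324
dP = 1668.8 kPa


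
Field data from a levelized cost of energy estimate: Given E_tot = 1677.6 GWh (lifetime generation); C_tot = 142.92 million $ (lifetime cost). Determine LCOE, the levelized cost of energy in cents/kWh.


LCOE = C_tot / E_tot * 100
LCOE = 142.92 / 1677.6 * 100
LCOE = 8.5193 cents/kWh


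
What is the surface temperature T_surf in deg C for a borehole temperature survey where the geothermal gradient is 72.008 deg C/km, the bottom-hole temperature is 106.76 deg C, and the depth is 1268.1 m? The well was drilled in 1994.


T_surf = T_d - grad * d / 1000
T_surf = 106.76 - 72.008 * 1268.1 / 1000
T_surf = 15.447 deg C


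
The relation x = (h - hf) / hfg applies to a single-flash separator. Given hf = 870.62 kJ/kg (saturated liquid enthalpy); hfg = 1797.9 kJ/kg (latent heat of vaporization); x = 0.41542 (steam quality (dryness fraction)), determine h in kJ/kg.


h = hf + x * hfg
h = 870.62 + 0.41542 * 1797.9
h = 1617.5 kJ/kg


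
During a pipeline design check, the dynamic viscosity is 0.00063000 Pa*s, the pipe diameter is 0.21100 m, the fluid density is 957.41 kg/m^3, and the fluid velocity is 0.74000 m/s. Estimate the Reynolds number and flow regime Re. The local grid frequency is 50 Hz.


Step 1: Re = rho*vel*D/mu = 957.41*0.74*0.211/0.00063 = 2.3729e+05
Step 2: Re = 2.3729e+05 > 4000, so flow is turbulent.
Re = 2.3729e+05 (turbulent)


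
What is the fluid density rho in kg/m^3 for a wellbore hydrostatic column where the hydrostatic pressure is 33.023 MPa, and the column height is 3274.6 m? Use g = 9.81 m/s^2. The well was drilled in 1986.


rho = P * 1e6 / (g * h)
rho = 33.023 * 1e6 / (9.81 * 3274.6)
rho = 1028.0 kg/m^3


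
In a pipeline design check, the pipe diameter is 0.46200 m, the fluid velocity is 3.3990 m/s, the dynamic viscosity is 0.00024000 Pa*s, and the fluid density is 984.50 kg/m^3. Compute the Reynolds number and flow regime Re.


Step 1: Re = rho*vel*D/mu = 984.5*3.399*0.462/0.00024 = 6.4417e+06
Step 2: Re = 6.4417e+06 > 4000, so flow is turbulent.
Re = 6.4417e+06 (turbulent)


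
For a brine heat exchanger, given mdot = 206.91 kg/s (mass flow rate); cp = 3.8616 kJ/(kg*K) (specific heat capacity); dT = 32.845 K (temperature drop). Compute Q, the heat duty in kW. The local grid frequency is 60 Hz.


Q = mdot * cp * dT / 1000
Q = 206.91 * 3.8616 * 32.845 / 1000
Q = 26.24328 MW
Convert: 26.24328 MW * 1000.0 = 26243 kW
Q = 26243 kW


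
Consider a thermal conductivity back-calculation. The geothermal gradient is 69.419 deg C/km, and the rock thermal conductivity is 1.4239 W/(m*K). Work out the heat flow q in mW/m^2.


q = k * grad / 1000
q = 1.4239 * 69.419 / 1000
q = 0.09884571 W/m^2
Convert: 0.09884571 W/m^2 * 1000.0 = 98.846 mW/m^2
q = 98.846 mW/m^2


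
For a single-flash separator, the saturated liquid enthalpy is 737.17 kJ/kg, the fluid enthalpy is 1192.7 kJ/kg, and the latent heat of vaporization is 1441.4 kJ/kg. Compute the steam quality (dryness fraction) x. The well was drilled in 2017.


x = (h - hf) / hfg
x = (1192.7 - 737.17) / 1441.4
x = 0.31603


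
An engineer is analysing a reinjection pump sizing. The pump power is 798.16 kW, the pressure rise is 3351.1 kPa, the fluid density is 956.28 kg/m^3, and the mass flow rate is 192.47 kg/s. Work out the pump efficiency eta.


eta = mdot * dP / (rho * P_pump)
eta = 192.47 * 3351.1 / (956.28 * 798.16)
eta = 0.84504


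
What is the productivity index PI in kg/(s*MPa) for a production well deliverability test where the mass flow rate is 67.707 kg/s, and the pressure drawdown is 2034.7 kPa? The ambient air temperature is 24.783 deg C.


PI = mdot * 1000 / dP
PI = 67.707 * 1000 / 2034.7
PI = 33.276 kg/(s*MPa)


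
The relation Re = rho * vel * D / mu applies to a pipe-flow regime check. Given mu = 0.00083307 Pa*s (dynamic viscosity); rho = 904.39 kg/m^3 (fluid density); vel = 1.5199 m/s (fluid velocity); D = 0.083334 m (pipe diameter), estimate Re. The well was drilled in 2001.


Re = rho * vel * D / mu
Re = 904.39 * 1.5199 * 0.083334 / 0.00083307
Re = 1.3750e+05


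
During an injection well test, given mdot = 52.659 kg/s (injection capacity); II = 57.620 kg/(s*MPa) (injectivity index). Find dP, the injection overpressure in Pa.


dP = mdot * 1000 / II
dP = 52.659 * 1000 / 57.620
dP = 913.9014 kPa
Convert: 913.9014 kPa * 1000.0 = 9.1390e+05 Pa
dP = 9.1390e+05 Pa


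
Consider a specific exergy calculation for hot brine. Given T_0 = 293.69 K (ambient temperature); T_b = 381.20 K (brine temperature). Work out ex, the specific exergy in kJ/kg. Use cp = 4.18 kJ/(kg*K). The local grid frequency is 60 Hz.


ex = cp * ((T_b - T_0) - T_0 * ln(T_b/T_0))
ex = 4.18 * ((381.20 - 293.69) - 293.69 * ln(381.20/293.69))
ex = 45.628 kJ/kg


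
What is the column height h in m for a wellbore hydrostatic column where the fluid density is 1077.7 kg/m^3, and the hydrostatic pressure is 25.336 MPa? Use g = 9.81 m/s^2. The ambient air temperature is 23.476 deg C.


h = P * 1e6 / (g * rho)
h = 25.336 * 1e6 / (9.81 * 1077.7)
h = 2396.5 m


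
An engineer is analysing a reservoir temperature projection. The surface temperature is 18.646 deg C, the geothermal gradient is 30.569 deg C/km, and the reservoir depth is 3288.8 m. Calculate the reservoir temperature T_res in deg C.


T_res = T_surf + grad * d / 1000
T_res = 18.646 + 30.569 * 3288.8 / 1000
T_res = 119.18 deg C


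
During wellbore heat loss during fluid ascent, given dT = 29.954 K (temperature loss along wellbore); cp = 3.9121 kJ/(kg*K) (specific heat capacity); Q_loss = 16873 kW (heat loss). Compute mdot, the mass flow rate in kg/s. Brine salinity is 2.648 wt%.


mdot = Q_loss / (cp * dT)
mdot = 16873 / (3.9121 * 29.954)
mdot = 143.99 kg/s


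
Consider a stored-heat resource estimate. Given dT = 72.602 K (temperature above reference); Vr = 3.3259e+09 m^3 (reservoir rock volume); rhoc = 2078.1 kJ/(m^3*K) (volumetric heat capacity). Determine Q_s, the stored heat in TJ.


Q_s = Vr * rhoc * dT / 1e12
Q_s = 3.3259e+09 * 2078.1 * 72.602 / 1e12
Q_s = 501.7926 PJ
Convert: 501.7926 PJ * 1000.0 = 5.0179e+05 TJ
Q_s = 5.0179e+05 TJ


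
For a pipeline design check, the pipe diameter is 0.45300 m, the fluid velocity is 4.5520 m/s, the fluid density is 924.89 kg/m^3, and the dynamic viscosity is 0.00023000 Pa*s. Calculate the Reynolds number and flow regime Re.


Step 1: Re = rho*vel*D/mu = 924.89*4.552*0.453/0.00023 = 8.2921e+06
Step 2: Re = 8.2921e+06 > 4000, so flow is turbulent.
Re = 8.2921e+06 (turbulent)


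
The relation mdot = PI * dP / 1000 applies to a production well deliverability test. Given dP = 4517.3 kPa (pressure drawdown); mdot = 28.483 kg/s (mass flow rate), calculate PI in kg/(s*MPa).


PI = mdot * 1000 / dP
PI = 28.483 * 1000 / 4517.3
PI = 6.3053 kg/(s*MPa)


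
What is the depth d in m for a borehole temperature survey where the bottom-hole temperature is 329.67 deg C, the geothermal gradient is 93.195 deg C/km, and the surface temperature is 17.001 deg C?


d = (T_d - T_surf) / grad * 1000
d = (329.67 - 17.001) / 93.195 * 1000
d = 3355.0 m


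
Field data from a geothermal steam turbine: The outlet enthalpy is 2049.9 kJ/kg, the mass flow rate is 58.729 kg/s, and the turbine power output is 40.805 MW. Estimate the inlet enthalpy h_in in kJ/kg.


h_in = h_out + P * 1000 / mdot
h_in = 2049.9 + 40.805 * 1000 / 58.729
h_in = 2744.7 kJ/kg


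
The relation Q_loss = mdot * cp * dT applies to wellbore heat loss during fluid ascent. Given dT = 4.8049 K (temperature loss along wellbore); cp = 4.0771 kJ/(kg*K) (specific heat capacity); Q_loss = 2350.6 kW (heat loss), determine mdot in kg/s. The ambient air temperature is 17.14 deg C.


mdot = Q_loss / (cp * dT)
mdot = 2350.6 / (4.0771 * 4.8049)
mdot = 119.99 kg/s


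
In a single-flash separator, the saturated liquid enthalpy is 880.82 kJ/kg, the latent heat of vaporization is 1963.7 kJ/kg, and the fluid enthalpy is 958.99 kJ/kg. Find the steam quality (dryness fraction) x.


x = (h - hf) / hfg
x = (958.99 - 880.82) / 1963.7
x = 0.039808


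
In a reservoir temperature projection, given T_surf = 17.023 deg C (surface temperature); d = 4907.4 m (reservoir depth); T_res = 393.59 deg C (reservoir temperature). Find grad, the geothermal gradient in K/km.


grad = (T_res - T_surf) / d * 1000
grad = (393.59 - 17.023) / 4907.4 * 1000
grad = 76.73452 deg C/km
Convert: 76.73452 deg C/km * 1.0 = 76.735 K/km
grad = 76.735 K/km


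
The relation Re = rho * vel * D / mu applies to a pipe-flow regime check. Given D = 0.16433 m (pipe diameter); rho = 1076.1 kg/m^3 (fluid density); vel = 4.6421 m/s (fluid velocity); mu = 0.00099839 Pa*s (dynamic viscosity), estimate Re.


Re = rho * vel * D / mu
Re = 1076.1 * 4.6421 * 0.16433 / 0.00099839
Re = 8.2221e+05


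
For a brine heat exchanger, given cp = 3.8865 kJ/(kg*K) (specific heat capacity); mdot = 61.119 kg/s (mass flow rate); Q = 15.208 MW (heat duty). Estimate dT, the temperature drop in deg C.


dT = Q * 1000 / (mdot * cp)
dT = 15.208 * 1000 / (61.119 * 3.8865)
dT = 64.02317 K
Convert (temperature difference, 1 K = 1 deg C): 64.02317 K = 64.02317 deg C
dT = 64.023 deg C


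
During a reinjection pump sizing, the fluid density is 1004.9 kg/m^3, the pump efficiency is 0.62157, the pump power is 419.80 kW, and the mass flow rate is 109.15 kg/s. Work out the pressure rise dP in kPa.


dP = P_pump * rho * eta / mdot
dP = 419.80 * 1004.9 * 0.62157 / 109.15
dP = 2402.3 kPa


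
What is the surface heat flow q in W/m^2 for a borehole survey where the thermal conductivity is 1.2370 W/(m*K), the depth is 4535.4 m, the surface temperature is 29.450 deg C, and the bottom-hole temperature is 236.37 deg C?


Step 1: grad = (T_d - T_surf)/d * 1000 = (236.37 - 29.45)/4535.4 * 1000 = 45.62332 deg C/km
Step 2: q = k * grad / 1000 = 1.237 * 45.62332 / 1000 = 0.056436 W/m^2
q = 0.056436 W/m^2


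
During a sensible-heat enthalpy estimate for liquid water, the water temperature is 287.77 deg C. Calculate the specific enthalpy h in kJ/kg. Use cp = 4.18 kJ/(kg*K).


h = cp * T
h = 4.18 * 287.77
h = 1202.9 kJ/kg


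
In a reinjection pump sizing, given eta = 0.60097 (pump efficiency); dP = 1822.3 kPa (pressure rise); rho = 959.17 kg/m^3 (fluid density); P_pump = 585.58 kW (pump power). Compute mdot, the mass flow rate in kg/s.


mdot = P_pump * rho * eta / dP
mdot = 585.58 * 959.17 * 0.60097 / 1822.3
mdot = 185.23 kg/s


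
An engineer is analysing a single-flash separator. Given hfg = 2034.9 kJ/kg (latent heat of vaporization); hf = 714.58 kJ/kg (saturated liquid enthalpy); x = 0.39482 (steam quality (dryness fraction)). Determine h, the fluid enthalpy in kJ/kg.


h = hf + x * hfg
h = 714.58 + 0.39482 * 2034.9
h = 1518.0 kJ/kg
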